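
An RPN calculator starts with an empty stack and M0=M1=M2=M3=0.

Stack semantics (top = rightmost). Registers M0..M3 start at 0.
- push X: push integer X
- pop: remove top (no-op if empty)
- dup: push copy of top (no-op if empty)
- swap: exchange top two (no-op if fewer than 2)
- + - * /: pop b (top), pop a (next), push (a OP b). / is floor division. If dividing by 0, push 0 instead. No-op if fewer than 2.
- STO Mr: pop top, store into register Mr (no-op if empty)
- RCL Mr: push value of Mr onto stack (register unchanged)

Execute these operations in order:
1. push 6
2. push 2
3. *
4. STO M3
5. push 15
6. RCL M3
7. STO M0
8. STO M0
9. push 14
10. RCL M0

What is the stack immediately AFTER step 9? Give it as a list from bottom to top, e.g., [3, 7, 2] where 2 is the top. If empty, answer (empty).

After op 1 (push 6): stack=[6] mem=[0,0,0,0]
After op 2 (push 2): stack=[6,2] mem=[0,0,0,0]
After op 3 (*): stack=[12] mem=[0,0,0,0]
After op 4 (STO M3): stack=[empty] mem=[0,0,0,12]
After op 5 (push 15): stack=[15] mem=[0,0,0,12]
After op 6 (RCL M3): stack=[15,12] mem=[0,0,0,12]
After op 7 (STO M0): stack=[15] mem=[12,0,0,12]
After op 8 (STO M0): stack=[empty] mem=[15,0,0,12]
After op 9 (push 14): stack=[14] mem=[15,0,0,12]

[14]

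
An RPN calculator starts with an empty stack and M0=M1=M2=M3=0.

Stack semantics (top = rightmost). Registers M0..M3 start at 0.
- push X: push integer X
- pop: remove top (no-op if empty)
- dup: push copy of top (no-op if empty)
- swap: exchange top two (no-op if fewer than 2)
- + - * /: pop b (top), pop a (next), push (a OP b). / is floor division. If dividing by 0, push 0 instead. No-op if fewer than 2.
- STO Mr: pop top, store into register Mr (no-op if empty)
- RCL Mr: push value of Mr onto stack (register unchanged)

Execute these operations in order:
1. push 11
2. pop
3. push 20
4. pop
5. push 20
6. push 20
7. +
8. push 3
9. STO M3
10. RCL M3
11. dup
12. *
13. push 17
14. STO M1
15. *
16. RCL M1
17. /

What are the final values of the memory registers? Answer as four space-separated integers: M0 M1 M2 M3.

After op 1 (push 11): stack=[11] mem=[0,0,0,0]
After op 2 (pop): stack=[empty] mem=[0,0,0,0]
After op 3 (push 20): stack=[20] mem=[0,0,0,0]
After op 4 (pop): stack=[empty] mem=[0,0,0,0]
After op 5 (push 20): stack=[20] mem=[0,0,0,0]
After op 6 (push 20): stack=[20,20] mem=[0,0,0,0]
After op 7 (+): stack=[40] mem=[0,0,0,0]
After op 8 (push 3): stack=[40,3] mem=[0,0,0,0]
After op 9 (STO M3): stack=[40] mem=[0,0,0,3]
After op 10 (RCL M3): stack=[40,3] mem=[0,0,0,3]
After op 11 (dup): stack=[40,3,3] mem=[0,0,0,3]
After op 12 (*): stack=[40,9] mem=[0,0,0,3]
After op 13 (push 17): stack=[40,9,17] mem=[0,0,0,3]
After op 14 (STO M1): stack=[40,9] mem=[0,17,0,3]
After op 15 (*): stack=[360] mem=[0,17,0,3]
After op 16 (RCL M1): stack=[360,17] mem=[0,17,0,3]
After op 17 (/): stack=[21] mem=[0,17,0,3]

Answer: 0 17 0 3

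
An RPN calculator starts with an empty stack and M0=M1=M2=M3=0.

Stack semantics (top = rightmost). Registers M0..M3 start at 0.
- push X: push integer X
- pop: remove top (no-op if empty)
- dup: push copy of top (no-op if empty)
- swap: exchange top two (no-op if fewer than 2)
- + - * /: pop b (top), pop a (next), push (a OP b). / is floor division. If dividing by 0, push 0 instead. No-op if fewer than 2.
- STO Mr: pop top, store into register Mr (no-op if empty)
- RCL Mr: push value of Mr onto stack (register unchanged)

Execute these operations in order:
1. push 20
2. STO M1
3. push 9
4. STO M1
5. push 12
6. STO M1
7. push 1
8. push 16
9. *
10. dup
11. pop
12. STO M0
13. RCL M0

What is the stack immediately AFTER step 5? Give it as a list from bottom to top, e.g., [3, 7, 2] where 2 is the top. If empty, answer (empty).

After op 1 (push 20): stack=[20] mem=[0,0,0,0]
After op 2 (STO M1): stack=[empty] mem=[0,20,0,0]
After op 3 (push 9): stack=[9] mem=[0,20,0,0]
After op 4 (STO M1): stack=[empty] mem=[0,9,0,0]
After op 5 (push 12): stack=[12] mem=[0,9,0,0]

[12]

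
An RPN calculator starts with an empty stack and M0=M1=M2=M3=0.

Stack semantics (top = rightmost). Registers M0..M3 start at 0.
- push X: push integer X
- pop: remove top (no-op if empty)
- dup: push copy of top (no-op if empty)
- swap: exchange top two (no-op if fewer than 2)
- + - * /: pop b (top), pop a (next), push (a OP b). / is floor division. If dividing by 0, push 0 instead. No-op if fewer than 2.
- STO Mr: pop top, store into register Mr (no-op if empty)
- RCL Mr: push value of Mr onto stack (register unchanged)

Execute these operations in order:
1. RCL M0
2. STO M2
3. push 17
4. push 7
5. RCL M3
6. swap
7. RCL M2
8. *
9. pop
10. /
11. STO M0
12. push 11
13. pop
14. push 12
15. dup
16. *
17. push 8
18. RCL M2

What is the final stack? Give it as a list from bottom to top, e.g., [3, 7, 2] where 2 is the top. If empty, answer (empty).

After op 1 (RCL M0): stack=[0] mem=[0,0,0,0]
After op 2 (STO M2): stack=[empty] mem=[0,0,0,0]
After op 3 (push 17): stack=[17] mem=[0,0,0,0]
After op 4 (push 7): stack=[17,7] mem=[0,0,0,0]
After op 5 (RCL M3): stack=[17,7,0] mem=[0,0,0,0]
After op 6 (swap): stack=[17,0,7] mem=[0,0,0,0]
After op 7 (RCL M2): stack=[17,0,7,0] mem=[0,0,0,0]
After op 8 (*): stack=[17,0,0] mem=[0,0,0,0]
After op 9 (pop): stack=[17,0] mem=[0,0,0,0]
After op 10 (/): stack=[0] mem=[0,0,0,0]
After op 11 (STO M0): stack=[empty] mem=[0,0,0,0]
After op 12 (push 11): stack=[11] mem=[0,0,0,0]
After op 13 (pop): stack=[empty] mem=[0,0,0,0]
After op 14 (push 12): stack=[12] mem=[0,0,0,0]
After op 15 (dup): stack=[12,12] mem=[0,0,0,0]
After op 16 (*): stack=[144] mem=[0,0,0,0]
After op 17 (push 8): stack=[144,8] mem=[0,0,0,0]
After op 18 (RCL M2): stack=[144,8,0] mem=[0,0,0,0]

Answer: [144, 8, 0]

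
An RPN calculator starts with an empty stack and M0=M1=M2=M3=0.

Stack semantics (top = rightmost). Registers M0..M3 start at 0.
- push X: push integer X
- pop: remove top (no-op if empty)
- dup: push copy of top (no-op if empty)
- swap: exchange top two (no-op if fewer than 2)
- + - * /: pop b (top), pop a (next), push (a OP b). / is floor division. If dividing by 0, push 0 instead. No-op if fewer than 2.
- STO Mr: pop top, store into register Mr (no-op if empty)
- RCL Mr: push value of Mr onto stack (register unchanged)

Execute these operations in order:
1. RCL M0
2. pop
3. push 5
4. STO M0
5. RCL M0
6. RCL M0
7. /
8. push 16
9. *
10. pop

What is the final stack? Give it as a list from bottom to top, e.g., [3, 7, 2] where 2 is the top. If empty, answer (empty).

Answer: (empty)

Derivation:
After op 1 (RCL M0): stack=[0] mem=[0,0,0,0]
After op 2 (pop): stack=[empty] mem=[0,0,0,0]
After op 3 (push 5): stack=[5] mem=[0,0,0,0]
After op 4 (STO M0): stack=[empty] mem=[5,0,0,0]
After op 5 (RCL M0): stack=[5] mem=[5,0,0,0]
After op 6 (RCL M0): stack=[5,5] mem=[5,0,0,0]
After op 7 (/): stack=[1] mem=[5,0,0,0]
After op 8 (push 16): stack=[1,16] mem=[5,0,0,0]
After op 9 (*): stack=[16] mem=[5,0,0,0]
After op 10 (pop): stack=[empty] mem=[5,0,0,0]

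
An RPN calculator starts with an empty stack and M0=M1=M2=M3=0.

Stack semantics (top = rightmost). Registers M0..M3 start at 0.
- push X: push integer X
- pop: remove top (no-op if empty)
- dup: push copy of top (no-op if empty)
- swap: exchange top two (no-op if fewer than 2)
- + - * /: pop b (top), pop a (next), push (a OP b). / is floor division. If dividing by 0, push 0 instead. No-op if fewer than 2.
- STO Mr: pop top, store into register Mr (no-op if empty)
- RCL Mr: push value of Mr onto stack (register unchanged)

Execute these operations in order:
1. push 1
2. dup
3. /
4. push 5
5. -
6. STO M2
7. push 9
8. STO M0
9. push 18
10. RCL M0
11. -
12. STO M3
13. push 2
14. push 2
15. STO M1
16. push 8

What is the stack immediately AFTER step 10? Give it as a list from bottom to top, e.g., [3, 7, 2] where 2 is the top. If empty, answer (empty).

After op 1 (push 1): stack=[1] mem=[0,0,0,0]
After op 2 (dup): stack=[1,1] mem=[0,0,0,0]
After op 3 (/): stack=[1] mem=[0,0,0,0]
After op 4 (push 5): stack=[1,5] mem=[0,0,0,0]
After op 5 (-): stack=[-4] mem=[0,0,0,0]
After op 6 (STO M2): stack=[empty] mem=[0,0,-4,0]
After op 7 (push 9): stack=[9] mem=[0,0,-4,0]
After op 8 (STO M0): stack=[empty] mem=[9,0,-4,0]
After op 9 (push 18): stack=[18] mem=[9,0,-4,0]
After op 10 (RCL M0): stack=[18,9] mem=[9,0,-4,0]

[18, 9]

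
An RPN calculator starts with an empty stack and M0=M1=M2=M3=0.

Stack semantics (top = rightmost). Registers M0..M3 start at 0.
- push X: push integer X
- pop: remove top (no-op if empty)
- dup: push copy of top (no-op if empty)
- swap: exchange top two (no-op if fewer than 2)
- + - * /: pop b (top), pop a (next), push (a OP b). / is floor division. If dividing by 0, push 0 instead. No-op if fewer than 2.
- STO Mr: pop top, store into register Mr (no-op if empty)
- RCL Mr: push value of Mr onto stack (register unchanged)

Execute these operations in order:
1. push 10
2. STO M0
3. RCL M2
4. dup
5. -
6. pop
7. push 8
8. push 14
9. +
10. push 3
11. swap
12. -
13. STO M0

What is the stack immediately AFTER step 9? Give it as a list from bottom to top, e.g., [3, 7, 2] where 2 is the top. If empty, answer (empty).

After op 1 (push 10): stack=[10] mem=[0,0,0,0]
After op 2 (STO M0): stack=[empty] mem=[10,0,0,0]
After op 3 (RCL M2): stack=[0] mem=[10,0,0,0]
After op 4 (dup): stack=[0,0] mem=[10,0,0,0]
After op 5 (-): stack=[0] mem=[10,0,0,0]
After op 6 (pop): stack=[empty] mem=[10,0,0,0]
After op 7 (push 8): stack=[8] mem=[10,0,0,0]
After op 8 (push 14): stack=[8,14] mem=[10,0,0,0]
After op 9 (+): stack=[22] mem=[10,0,0,0]

[22]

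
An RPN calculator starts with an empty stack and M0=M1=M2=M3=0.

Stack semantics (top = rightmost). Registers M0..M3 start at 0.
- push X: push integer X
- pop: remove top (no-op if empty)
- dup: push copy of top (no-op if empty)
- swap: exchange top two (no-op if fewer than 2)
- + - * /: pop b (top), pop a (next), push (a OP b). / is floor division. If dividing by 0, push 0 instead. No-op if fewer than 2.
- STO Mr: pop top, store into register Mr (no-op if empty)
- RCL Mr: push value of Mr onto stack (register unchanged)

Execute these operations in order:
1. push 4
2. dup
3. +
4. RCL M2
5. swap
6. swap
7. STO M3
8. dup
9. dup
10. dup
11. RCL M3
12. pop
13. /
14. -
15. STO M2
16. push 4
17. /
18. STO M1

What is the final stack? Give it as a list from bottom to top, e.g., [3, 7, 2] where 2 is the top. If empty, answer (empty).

Answer: (empty)

Derivation:
After op 1 (push 4): stack=[4] mem=[0,0,0,0]
After op 2 (dup): stack=[4,4] mem=[0,0,0,0]
After op 3 (+): stack=[8] mem=[0,0,0,0]
After op 4 (RCL M2): stack=[8,0] mem=[0,0,0,0]
After op 5 (swap): stack=[0,8] mem=[0,0,0,0]
After op 6 (swap): stack=[8,0] mem=[0,0,0,0]
After op 7 (STO M3): stack=[8] mem=[0,0,0,0]
After op 8 (dup): stack=[8,8] mem=[0,0,0,0]
After op 9 (dup): stack=[8,8,8] mem=[0,0,0,0]
After op 10 (dup): stack=[8,8,8,8] mem=[0,0,0,0]
After op 11 (RCL M3): stack=[8,8,8,8,0] mem=[0,0,0,0]
After op 12 (pop): stack=[8,8,8,8] mem=[0,0,0,0]
After op 13 (/): stack=[8,8,1] mem=[0,0,0,0]
After op 14 (-): stack=[8,7] mem=[0,0,0,0]
After op 15 (STO M2): stack=[8] mem=[0,0,7,0]
After op 16 (push 4): stack=[8,4] mem=[0,0,7,0]
After op 17 (/): stack=[2] mem=[0,0,7,0]
After op 18 (STO M1): stack=[empty] mem=[0,2,7,0]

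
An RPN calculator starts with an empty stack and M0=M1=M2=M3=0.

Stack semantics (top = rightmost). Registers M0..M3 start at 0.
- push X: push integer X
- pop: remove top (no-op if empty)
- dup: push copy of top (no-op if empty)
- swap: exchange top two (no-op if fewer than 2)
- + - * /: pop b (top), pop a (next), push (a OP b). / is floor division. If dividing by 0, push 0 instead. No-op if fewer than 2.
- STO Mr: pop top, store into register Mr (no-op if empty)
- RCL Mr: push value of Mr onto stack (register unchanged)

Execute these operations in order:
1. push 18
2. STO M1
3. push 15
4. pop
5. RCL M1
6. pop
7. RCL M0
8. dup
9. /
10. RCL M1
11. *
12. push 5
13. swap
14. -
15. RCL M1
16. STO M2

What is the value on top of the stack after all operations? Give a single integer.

Answer: 5

Derivation:
After op 1 (push 18): stack=[18] mem=[0,0,0,0]
After op 2 (STO M1): stack=[empty] mem=[0,18,0,0]
After op 3 (push 15): stack=[15] mem=[0,18,0,0]
After op 4 (pop): stack=[empty] mem=[0,18,0,0]
After op 5 (RCL M1): stack=[18] mem=[0,18,0,0]
After op 6 (pop): stack=[empty] mem=[0,18,0,0]
After op 7 (RCL M0): stack=[0] mem=[0,18,0,0]
After op 8 (dup): stack=[0,0] mem=[0,18,0,0]
After op 9 (/): stack=[0] mem=[0,18,0,0]
After op 10 (RCL M1): stack=[0,18] mem=[0,18,0,0]
After op 11 (*): stack=[0] mem=[0,18,0,0]
After op 12 (push 5): stack=[0,5] mem=[0,18,0,0]
After op 13 (swap): stack=[5,0] mem=[0,18,0,0]
After op 14 (-): stack=[5] mem=[0,18,0,0]
After op 15 (RCL M1): stack=[5,18] mem=[0,18,0,0]
After op 16 (STO M2): stack=[5] mem=[0,18,18,0]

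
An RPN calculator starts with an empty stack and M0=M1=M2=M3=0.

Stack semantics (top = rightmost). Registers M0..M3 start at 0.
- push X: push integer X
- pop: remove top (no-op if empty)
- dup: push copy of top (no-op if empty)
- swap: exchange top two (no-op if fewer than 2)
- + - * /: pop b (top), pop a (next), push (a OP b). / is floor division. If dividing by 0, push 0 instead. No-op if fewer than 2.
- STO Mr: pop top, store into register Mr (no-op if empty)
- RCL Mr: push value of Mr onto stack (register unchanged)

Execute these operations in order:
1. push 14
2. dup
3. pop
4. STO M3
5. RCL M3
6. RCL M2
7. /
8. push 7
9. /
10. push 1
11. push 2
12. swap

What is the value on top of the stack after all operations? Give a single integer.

After op 1 (push 14): stack=[14] mem=[0,0,0,0]
After op 2 (dup): stack=[14,14] mem=[0,0,0,0]
After op 3 (pop): stack=[14] mem=[0,0,0,0]
After op 4 (STO M3): stack=[empty] mem=[0,0,0,14]
After op 5 (RCL M3): stack=[14] mem=[0,0,0,14]
After op 6 (RCL M2): stack=[14,0] mem=[0,0,0,14]
After op 7 (/): stack=[0] mem=[0,0,0,14]
After op 8 (push 7): stack=[0,7] mem=[0,0,0,14]
After op 9 (/): stack=[0] mem=[0,0,0,14]
After op 10 (push 1): stack=[0,1] mem=[0,0,0,14]
After op 11 (push 2): stack=[0,1,2] mem=[0,0,0,14]
After op 12 (swap): stack=[0,2,1] mem=[0,0,0,14]

Answer: 1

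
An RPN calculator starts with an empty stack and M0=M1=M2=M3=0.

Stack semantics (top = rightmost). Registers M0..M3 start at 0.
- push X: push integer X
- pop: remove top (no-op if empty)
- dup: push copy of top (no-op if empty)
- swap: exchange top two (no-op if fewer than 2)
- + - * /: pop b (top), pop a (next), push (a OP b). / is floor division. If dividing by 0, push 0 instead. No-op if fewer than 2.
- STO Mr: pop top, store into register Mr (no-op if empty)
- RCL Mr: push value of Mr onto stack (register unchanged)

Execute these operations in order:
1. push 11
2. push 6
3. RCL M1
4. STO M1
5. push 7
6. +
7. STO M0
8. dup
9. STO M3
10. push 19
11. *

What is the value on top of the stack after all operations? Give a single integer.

Answer: 209

Derivation:
After op 1 (push 11): stack=[11] mem=[0,0,0,0]
After op 2 (push 6): stack=[11,6] mem=[0,0,0,0]
After op 3 (RCL M1): stack=[11,6,0] mem=[0,0,0,0]
After op 4 (STO M1): stack=[11,6] mem=[0,0,0,0]
After op 5 (push 7): stack=[11,6,7] mem=[0,0,0,0]
After op 6 (+): stack=[11,13] mem=[0,0,0,0]
After op 7 (STO M0): stack=[11] mem=[13,0,0,0]
After op 8 (dup): stack=[11,11] mem=[13,0,0,0]
After op 9 (STO M3): stack=[11] mem=[13,0,0,11]
After op 10 (push 19): stack=[11,19] mem=[13,0,0,11]
After op 11 (*): stack=[209] mem=[13,0,0,11]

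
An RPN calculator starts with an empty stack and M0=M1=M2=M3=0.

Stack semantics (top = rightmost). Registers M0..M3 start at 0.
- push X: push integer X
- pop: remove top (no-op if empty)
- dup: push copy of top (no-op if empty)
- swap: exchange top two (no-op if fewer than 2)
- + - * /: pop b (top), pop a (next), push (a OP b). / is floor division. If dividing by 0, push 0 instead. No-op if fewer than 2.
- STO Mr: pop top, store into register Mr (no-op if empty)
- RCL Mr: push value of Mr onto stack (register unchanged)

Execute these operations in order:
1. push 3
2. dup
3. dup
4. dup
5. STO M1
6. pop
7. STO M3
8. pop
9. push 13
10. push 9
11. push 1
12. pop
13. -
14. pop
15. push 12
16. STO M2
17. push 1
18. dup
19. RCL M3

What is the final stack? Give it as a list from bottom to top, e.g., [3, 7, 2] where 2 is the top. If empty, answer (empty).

After op 1 (push 3): stack=[3] mem=[0,0,0,0]
After op 2 (dup): stack=[3,3] mem=[0,0,0,0]
After op 3 (dup): stack=[3,3,3] mem=[0,0,0,0]
After op 4 (dup): stack=[3,3,3,3] mem=[0,0,0,0]
After op 5 (STO M1): stack=[3,3,3] mem=[0,3,0,0]
After op 6 (pop): stack=[3,3] mem=[0,3,0,0]
After op 7 (STO M3): stack=[3] mem=[0,3,0,3]
After op 8 (pop): stack=[empty] mem=[0,3,0,3]
After op 9 (push 13): stack=[13] mem=[0,3,0,3]
After op 10 (push 9): stack=[13,9] mem=[0,3,0,3]
After op 11 (push 1): stack=[13,9,1] mem=[0,3,0,3]
After op 12 (pop): stack=[13,9] mem=[0,3,0,3]
After op 13 (-): stack=[4] mem=[0,3,0,3]
After op 14 (pop): stack=[empty] mem=[0,3,0,3]
After op 15 (push 12): stack=[12] mem=[0,3,0,3]
After op 16 (STO M2): stack=[empty] mem=[0,3,12,3]
After op 17 (push 1): stack=[1] mem=[0,3,12,3]
After op 18 (dup): stack=[1,1] mem=[0,3,12,3]
After op 19 (RCL M3): stack=[1,1,3] mem=[0,3,12,3]

Answer: [1, 1, 3]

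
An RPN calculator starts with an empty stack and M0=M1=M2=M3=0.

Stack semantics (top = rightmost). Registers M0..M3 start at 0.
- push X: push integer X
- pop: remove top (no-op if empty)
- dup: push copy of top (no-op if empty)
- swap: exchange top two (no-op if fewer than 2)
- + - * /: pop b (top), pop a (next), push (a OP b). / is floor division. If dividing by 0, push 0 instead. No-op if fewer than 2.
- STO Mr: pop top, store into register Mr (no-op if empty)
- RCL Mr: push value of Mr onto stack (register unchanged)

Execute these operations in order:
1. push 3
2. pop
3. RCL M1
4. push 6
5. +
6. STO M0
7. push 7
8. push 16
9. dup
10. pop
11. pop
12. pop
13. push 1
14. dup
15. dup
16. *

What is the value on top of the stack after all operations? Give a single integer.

Answer: 1

Derivation:
After op 1 (push 3): stack=[3] mem=[0,0,0,0]
After op 2 (pop): stack=[empty] mem=[0,0,0,0]
After op 3 (RCL M1): stack=[0] mem=[0,0,0,0]
After op 4 (push 6): stack=[0,6] mem=[0,0,0,0]
After op 5 (+): stack=[6] mem=[0,0,0,0]
After op 6 (STO M0): stack=[empty] mem=[6,0,0,0]
After op 7 (push 7): stack=[7] mem=[6,0,0,0]
After op 8 (push 16): stack=[7,16] mem=[6,0,0,0]
After op 9 (dup): stack=[7,16,16] mem=[6,0,0,0]
After op 10 (pop): stack=[7,16] mem=[6,0,0,0]
After op 11 (pop): stack=[7] mem=[6,0,0,0]
After op 12 (pop): stack=[empty] mem=[6,0,0,0]
After op 13 (push 1): stack=[1] mem=[6,0,0,0]
After op 14 (dup): stack=[1,1] mem=[6,0,0,0]
After op 15 (dup): stack=[1,1,1] mem=[6,0,0,0]
After op 16 (*): stack=[1,1] mem=[6,0,0,0]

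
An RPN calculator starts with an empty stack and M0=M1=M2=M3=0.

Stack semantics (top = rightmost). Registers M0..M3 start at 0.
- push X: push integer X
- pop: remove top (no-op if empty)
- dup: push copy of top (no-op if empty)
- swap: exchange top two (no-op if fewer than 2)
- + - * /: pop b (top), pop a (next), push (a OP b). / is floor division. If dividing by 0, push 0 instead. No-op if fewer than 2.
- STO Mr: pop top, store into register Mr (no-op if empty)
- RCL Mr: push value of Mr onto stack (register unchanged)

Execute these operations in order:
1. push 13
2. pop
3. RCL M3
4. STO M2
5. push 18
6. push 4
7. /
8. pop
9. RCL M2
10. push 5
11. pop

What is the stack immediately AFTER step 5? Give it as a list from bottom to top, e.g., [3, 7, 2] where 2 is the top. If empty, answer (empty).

After op 1 (push 13): stack=[13] mem=[0,0,0,0]
After op 2 (pop): stack=[empty] mem=[0,0,0,0]
After op 3 (RCL M3): stack=[0] mem=[0,0,0,0]
After op 4 (STO M2): stack=[empty] mem=[0,0,0,0]
After op 5 (push 18): stack=[18] mem=[0,0,0,0]

[18]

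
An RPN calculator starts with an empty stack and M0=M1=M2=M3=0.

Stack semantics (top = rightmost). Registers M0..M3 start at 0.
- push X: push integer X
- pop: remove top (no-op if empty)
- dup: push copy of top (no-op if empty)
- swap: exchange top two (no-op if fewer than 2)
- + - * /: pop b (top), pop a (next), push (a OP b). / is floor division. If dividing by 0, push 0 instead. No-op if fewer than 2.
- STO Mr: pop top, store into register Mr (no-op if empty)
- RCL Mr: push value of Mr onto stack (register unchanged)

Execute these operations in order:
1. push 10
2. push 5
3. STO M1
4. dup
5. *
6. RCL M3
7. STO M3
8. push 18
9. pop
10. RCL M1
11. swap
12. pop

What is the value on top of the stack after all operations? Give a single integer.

After op 1 (push 10): stack=[10] mem=[0,0,0,0]
After op 2 (push 5): stack=[10,5] mem=[0,0,0,0]
After op 3 (STO M1): stack=[10] mem=[0,5,0,0]
After op 4 (dup): stack=[10,10] mem=[0,5,0,0]
After op 5 (*): stack=[100] mem=[0,5,0,0]
After op 6 (RCL M3): stack=[100,0] mem=[0,5,0,0]
After op 7 (STO M3): stack=[100] mem=[0,5,0,0]
After op 8 (push 18): stack=[100,18] mem=[0,5,0,0]
After op 9 (pop): stack=[100] mem=[0,5,0,0]
After op 10 (RCL M1): stack=[100,5] mem=[0,5,0,0]
After op 11 (swap): stack=[5,100] mem=[0,5,0,0]
After op 12 (pop): stack=[5] mem=[0,5,0,0]

Answer: 5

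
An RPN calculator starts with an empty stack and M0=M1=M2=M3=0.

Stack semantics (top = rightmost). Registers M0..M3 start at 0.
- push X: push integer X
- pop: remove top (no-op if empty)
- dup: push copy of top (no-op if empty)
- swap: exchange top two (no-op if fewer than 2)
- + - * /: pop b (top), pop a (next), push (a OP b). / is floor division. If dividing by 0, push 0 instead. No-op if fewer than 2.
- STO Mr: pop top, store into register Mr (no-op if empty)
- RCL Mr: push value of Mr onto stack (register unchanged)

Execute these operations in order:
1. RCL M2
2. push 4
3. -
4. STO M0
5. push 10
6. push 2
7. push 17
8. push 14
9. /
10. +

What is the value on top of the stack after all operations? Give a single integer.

Answer: 3

Derivation:
After op 1 (RCL M2): stack=[0] mem=[0,0,0,0]
After op 2 (push 4): stack=[0,4] mem=[0,0,0,0]
After op 3 (-): stack=[-4] mem=[0,0,0,0]
After op 4 (STO M0): stack=[empty] mem=[-4,0,0,0]
After op 5 (push 10): stack=[10] mem=[-4,0,0,0]
After op 6 (push 2): stack=[10,2] mem=[-4,0,0,0]
After op 7 (push 17): stack=[10,2,17] mem=[-4,0,0,0]
After op 8 (push 14): stack=[10,2,17,14] mem=[-4,0,0,0]
After op 9 (/): stack=[10,2,1] mem=[-4,0,0,0]
After op 10 (+): stack=[10,3] mem=[-4,0,0,0]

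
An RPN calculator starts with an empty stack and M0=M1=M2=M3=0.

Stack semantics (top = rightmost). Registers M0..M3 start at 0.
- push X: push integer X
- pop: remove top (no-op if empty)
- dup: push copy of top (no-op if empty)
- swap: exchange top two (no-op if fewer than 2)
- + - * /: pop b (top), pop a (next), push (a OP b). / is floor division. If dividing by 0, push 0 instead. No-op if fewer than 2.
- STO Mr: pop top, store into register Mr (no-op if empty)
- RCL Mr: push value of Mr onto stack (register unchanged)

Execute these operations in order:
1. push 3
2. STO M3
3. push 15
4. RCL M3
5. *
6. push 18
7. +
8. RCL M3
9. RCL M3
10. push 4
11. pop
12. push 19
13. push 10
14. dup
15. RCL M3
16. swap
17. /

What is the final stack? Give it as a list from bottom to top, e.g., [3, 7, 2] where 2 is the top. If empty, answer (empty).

After op 1 (push 3): stack=[3] mem=[0,0,0,0]
After op 2 (STO M3): stack=[empty] mem=[0,0,0,3]
After op 3 (push 15): stack=[15] mem=[0,0,0,3]
After op 4 (RCL M3): stack=[15,3] mem=[0,0,0,3]
After op 5 (*): stack=[45] mem=[0,0,0,3]
After op 6 (push 18): stack=[45,18] mem=[0,0,0,3]
After op 7 (+): stack=[63] mem=[0,0,0,3]
After op 8 (RCL M3): stack=[63,3] mem=[0,0,0,3]
After op 9 (RCL M3): stack=[63,3,3] mem=[0,0,0,3]
After op 10 (push 4): stack=[63,3,3,4] mem=[0,0,0,3]
After op 11 (pop): stack=[63,3,3] mem=[0,0,0,3]
After op 12 (push 19): stack=[63,3,3,19] mem=[0,0,0,3]
After op 13 (push 10): stack=[63,3,3,19,10] mem=[0,0,0,3]
After op 14 (dup): stack=[63,3,3,19,10,10] mem=[0,0,0,3]
After op 15 (RCL M3): stack=[63,3,3,19,10,10,3] mem=[0,0,0,3]
After op 16 (swap): stack=[63,3,3,19,10,3,10] mem=[0,0,0,3]
After op 17 (/): stack=[63,3,3,19,10,0] mem=[0,0,0,3]

Answer: [63, 3, 3, 19, 10, 0]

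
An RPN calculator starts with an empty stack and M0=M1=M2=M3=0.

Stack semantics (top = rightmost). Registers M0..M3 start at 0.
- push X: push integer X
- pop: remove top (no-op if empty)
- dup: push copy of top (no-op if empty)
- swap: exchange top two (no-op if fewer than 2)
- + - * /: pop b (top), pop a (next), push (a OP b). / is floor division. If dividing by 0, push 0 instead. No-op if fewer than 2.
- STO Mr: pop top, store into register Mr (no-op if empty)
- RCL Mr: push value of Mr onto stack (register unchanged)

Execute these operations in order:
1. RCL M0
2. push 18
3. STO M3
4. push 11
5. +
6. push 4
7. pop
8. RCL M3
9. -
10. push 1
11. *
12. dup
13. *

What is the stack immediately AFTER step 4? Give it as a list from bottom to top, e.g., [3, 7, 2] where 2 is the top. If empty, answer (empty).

After op 1 (RCL M0): stack=[0] mem=[0,0,0,0]
After op 2 (push 18): stack=[0,18] mem=[0,0,0,0]
After op 3 (STO M3): stack=[0] mem=[0,0,0,18]
After op 4 (push 11): stack=[0,11] mem=[0,0,0,18]

[0, 11]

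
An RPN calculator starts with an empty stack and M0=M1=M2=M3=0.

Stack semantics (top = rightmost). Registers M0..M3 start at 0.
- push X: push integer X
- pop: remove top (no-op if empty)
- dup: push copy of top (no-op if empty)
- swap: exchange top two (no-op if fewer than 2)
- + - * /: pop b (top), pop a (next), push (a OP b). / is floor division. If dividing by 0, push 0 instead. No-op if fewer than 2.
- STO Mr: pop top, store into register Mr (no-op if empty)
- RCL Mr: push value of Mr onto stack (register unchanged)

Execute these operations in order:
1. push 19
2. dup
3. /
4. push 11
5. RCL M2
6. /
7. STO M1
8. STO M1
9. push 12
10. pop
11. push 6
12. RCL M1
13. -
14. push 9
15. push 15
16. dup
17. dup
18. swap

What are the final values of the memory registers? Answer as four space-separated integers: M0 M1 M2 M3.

Answer: 0 1 0 0

Derivation:
After op 1 (push 19): stack=[19] mem=[0,0,0,0]
After op 2 (dup): stack=[19,19] mem=[0,0,0,0]
After op 3 (/): stack=[1] mem=[0,0,0,0]
After op 4 (push 11): stack=[1,11] mem=[0,0,0,0]
After op 5 (RCL M2): stack=[1,11,0] mem=[0,0,0,0]
After op 6 (/): stack=[1,0] mem=[0,0,0,0]
After op 7 (STO M1): stack=[1] mem=[0,0,0,0]
After op 8 (STO M1): stack=[empty] mem=[0,1,0,0]
After op 9 (push 12): stack=[12] mem=[0,1,0,0]
After op 10 (pop): stack=[empty] mem=[0,1,0,0]
After op 11 (push 6): stack=[6] mem=[0,1,0,0]
After op 12 (RCL M1): stack=[6,1] mem=[0,1,0,0]
After op 13 (-): stack=[5] mem=[0,1,0,0]
After op 14 (push 9): stack=[5,9] mem=[0,1,0,0]
After op 15 (push 15): stack=[5,9,15] mem=[0,1,0,0]
After op 16 (dup): stack=[5,9,15,15] mem=[0,1,0,0]
After op 17 (dup): stack=[5,9,15,15,15] mem=[0,1,0,0]
After op 18 (swap): stack=[5,9,15,15,15] mem=[0,1,0,0]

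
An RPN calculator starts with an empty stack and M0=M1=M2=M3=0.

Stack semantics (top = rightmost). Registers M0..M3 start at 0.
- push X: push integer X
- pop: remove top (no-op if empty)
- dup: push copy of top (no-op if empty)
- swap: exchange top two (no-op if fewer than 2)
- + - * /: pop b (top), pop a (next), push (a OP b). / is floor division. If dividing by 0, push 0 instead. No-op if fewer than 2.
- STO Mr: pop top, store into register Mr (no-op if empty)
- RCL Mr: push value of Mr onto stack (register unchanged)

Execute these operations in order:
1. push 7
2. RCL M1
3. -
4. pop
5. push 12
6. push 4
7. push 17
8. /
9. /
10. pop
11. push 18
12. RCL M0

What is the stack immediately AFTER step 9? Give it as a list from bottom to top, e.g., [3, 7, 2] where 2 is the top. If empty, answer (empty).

After op 1 (push 7): stack=[7] mem=[0,0,0,0]
After op 2 (RCL M1): stack=[7,0] mem=[0,0,0,0]
After op 3 (-): stack=[7] mem=[0,0,0,0]
After op 4 (pop): stack=[empty] mem=[0,0,0,0]
After op 5 (push 12): stack=[12] mem=[0,0,0,0]
After op 6 (push 4): stack=[12,4] mem=[0,0,0,0]
After op 7 (push 17): stack=[12,4,17] mem=[0,0,0,0]
After op 8 (/): stack=[12,0] mem=[0,0,0,0]
After op 9 (/): stack=[0] mem=[0,0,0,0]

[0]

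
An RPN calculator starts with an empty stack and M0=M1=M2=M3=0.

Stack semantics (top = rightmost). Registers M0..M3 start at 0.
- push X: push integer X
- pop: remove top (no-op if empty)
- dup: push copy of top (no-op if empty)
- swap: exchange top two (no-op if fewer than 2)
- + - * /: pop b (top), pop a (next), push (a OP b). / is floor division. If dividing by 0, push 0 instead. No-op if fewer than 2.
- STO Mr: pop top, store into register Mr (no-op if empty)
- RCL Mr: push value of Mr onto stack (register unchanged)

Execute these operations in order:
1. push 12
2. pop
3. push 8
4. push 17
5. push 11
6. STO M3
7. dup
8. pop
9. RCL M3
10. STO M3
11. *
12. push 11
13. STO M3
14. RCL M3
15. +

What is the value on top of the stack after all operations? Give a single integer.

Answer: 147

Derivation:
After op 1 (push 12): stack=[12] mem=[0,0,0,0]
After op 2 (pop): stack=[empty] mem=[0,0,0,0]
After op 3 (push 8): stack=[8] mem=[0,0,0,0]
After op 4 (push 17): stack=[8,17] mem=[0,0,0,0]
After op 5 (push 11): stack=[8,17,11] mem=[0,0,0,0]
After op 6 (STO M3): stack=[8,17] mem=[0,0,0,11]
After op 7 (dup): stack=[8,17,17] mem=[0,0,0,11]
After op 8 (pop): stack=[8,17] mem=[0,0,0,11]
After op 9 (RCL M3): stack=[8,17,11] mem=[0,0,0,11]
After op 10 (STO M3): stack=[8,17] mem=[0,0,0,11]
After op 11 (*): stack=[136] mem=[0,0,0,11]
After op 12 (push 11): stack=[136,11] mem=[0,0,0,11]
After op 13 (STO M3): stack=[136] mem=[0,0,0,11]
After op 14 (RCL M3): stack=[136,11] mem=[0,0,0,11]
After op 15 (+): stack=[147] mem=[0,0,0,11]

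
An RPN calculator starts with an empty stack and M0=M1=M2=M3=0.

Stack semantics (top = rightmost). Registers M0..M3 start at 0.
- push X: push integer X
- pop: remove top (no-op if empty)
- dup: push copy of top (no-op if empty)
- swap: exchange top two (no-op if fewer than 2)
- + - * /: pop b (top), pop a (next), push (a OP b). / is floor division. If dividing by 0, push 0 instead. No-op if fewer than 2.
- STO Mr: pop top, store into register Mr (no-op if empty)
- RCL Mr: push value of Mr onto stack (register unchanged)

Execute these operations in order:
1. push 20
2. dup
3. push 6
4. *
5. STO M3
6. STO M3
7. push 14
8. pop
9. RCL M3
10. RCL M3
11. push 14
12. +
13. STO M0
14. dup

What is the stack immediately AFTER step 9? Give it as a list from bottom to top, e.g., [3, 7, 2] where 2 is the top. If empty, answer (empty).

After op 1 (push 20): stack=[20] mem=[0,0,0,0]
After op 2 (dup): stack=[20,20] mem=[0,0,0,0]
After op 3 (push 6): stack=[20,20,6] mem=[0,0,0,0]
After op 4 (*): stack=[20,120] mem=[0,0,0,0]
After op 5 (STO M3): stack=[20] mem=[0,0,0,120]
After op 6 (STO M3): stack=[empty] mem=[0,0,0,20]
After op 7 (push 14): stack=[14] mem=[0,0,0,20]
After op 8 (pop): stack=[empty] mem=[0,0,0,20]
After op 9 (RCL M3): stack=[20] mem=[0,0,0,20]

[20]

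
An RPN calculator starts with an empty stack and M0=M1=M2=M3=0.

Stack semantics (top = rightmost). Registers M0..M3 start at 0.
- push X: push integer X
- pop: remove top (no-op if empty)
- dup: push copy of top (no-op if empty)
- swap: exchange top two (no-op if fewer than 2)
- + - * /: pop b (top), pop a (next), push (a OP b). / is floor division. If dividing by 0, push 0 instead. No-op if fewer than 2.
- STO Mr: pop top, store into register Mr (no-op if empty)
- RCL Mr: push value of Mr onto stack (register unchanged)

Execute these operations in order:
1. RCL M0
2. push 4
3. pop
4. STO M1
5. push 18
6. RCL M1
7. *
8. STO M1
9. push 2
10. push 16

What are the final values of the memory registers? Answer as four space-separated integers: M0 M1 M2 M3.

Answer: 0 0 0 0

Derivation:
After op 1 (RCL M0): stack=[0] mem=[0,0,0,0]
After op 2 (push 4): stack=[0,4] mem=[0,0,0,0]
After op 3 (pop): stack=[0] mem=[0,0,0,0]
After op 4 (STO M1): stack=[empty] mem=[0,0,0,0]
After op 5 (push 18): stack=[18] mem=[0,0,0,0]
After op 6 (RCL M1): stack=[18,0] mem=[0,0,0,0]
After op 7 (*): stack=[0] mem=[0,0,0,0]
After op 8 (STO M1): stack=[empty] mem=[0,0,0,0]
After op 9 (push 2): stack=[2] mem=[0,0,0,0]
After op 10 (push 16): stack=[2,16] mem=[0,0,0,0]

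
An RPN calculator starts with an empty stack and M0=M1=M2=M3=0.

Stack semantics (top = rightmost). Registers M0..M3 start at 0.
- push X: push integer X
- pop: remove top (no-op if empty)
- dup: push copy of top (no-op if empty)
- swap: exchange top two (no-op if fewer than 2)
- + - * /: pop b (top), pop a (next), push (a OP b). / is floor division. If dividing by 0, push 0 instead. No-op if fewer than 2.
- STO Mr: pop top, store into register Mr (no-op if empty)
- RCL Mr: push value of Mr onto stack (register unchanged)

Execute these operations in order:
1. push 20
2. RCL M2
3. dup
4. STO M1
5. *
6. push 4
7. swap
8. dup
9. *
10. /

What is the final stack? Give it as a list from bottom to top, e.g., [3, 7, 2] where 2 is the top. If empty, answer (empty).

After op 1 (push 20): stack=[20] mem=[0,0,0,0]
After op 2 (RCL M2): stack=[20,0] mem=[0,0,0,0]
After op 3 (dup): stack=[20,0,0] mem=[0,0,0,0]
After op 4 (STO M1): stack=[20,0] mem=[0,0,0,0]
After op 5 (*): stack=[0] mem=[0,0,0,0]
After op 6 (push 4): stack=[0,4] mem=[0,0,0,0]
After op 7 (swap): stack=[4,0] mem=[0,0,0,0]
After op 8 (dup): stack=[4,0,0] mem=[0,0,0,0]
After op 9 (*): stack=[4,0] mem=[0,0,0,0]
After op 10 (/): stack=[0] mem=[0,0,0,0]

Answer: [0]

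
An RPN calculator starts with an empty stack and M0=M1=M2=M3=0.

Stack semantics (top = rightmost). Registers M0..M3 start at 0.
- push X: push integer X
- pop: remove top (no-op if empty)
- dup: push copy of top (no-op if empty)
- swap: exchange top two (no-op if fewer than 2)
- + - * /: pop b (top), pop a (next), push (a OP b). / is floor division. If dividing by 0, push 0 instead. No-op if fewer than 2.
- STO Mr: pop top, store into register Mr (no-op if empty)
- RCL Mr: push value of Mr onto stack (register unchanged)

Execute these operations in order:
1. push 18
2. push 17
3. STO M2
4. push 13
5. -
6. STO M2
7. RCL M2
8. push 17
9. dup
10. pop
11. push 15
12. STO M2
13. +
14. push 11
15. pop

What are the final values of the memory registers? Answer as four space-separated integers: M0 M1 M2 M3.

Answer: 0 0 15 0

Derivation:
After op 1 (push 18): stack=[18] mem=[0,0,0,0]
After op 2 (push 17): stack=[18,17] mem=[0,0,0,0]
After op 3 (STO M2): stack=[18] mem=[0,0,17,0]
After op 4 (push 13): stack=[18,13] mem=[0,0,17,0]
After op 5 (-): stack=[5] mem=[0,0,17,0]
After op 6 (STO M2): stack=[empty] mem=[0,0,5,0]
After op 7 (RCL M2): stack=[5] mem=[0,0,5,0]
After op 8 (push 17): stack=[5,17] mem=[0,0,5,0]
After op 9 (dup): stack=[5,17,17] mem=[0,0,5,0]
After op 10 (pop): stack=[5,17] mem=[0,0,5,0]
After op 11 (push 15): stack=[5,17,15] mem=[0,0,5,0]
After op 12 (STO M2): stack=[5,17] mem=[0,0,15,0]
After op 13 (+): stack=[22] mem=[0,0,15,0]
After op 14 (push 11): stack=[22,11] mem=[0,0,15,0]
After op 15 (pop): stack=[22] mem=[0,0,15,0]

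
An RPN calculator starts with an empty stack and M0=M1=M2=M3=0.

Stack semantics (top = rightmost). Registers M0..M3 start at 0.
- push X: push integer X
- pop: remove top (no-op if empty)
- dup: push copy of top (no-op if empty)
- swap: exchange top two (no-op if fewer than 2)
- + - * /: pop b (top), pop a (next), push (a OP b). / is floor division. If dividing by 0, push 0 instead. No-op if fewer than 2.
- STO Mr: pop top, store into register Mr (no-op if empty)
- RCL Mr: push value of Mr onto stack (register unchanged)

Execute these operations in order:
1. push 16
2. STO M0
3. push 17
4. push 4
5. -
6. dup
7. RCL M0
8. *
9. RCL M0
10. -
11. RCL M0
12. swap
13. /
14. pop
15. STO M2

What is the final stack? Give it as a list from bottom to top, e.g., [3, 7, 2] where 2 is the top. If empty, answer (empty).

Answer: (empty)

Derivation:
After op 1 (push 16): stack=[16] mem=[0,0,0,0]
After op 2 (STO M0): stack=[empty] mem=[16,0,0,0]
After op 3 (push 17): stack=[17] mem=[16,0,0,0]
After op 4 (push 4): stack=[17,4] mem=[16,0,0,0]
After op 5 (-): stack=[13] mem=[16,0,0,0]
After op 6 (dup): stack=[13,13] mem=[16,0,0,0]
After op 7 (RCL M0): stack=[13,13,16] mem=[16,0,0,0]
After op 8 (*): stack=[13,208] mem=[16,0,0,0]
After op 9 (RCL M0): stack=[13,208,16] mem=[16,0,0,0]
After op 10 (-): stack=[13,192] mem=[16,0,0,0]
After op 11 (RCL M0): stack=[13,192,16] mem=[16,0,0,0]
After op 12 (swap): stack=[13,16,192] mem=[16,0,0,0]
After op 13 (/): stack=[13,0] mem=[16,0,0,0]
After op 14 (pop): stack=[13] mem=[16,0,0,0]
After op 15 (STO M2): stack=[empty] mem=[16,0,13,0]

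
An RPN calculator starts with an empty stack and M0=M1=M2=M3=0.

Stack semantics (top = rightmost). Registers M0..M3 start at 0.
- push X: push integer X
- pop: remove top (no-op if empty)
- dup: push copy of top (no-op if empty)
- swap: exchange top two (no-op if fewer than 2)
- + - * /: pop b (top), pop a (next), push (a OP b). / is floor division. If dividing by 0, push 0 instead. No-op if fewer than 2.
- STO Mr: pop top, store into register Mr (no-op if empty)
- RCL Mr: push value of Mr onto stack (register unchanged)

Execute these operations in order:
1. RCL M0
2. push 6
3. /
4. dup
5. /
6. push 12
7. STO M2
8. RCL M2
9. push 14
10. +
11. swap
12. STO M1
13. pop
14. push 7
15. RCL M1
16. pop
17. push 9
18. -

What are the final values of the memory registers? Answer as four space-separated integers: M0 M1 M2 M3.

Answer: 0 0 12 0

Derivation:
After op 1 (RCL M0): stack=[0] mem=[0,0,0,0]
After op 2 (push 6): stack=[0,6] mem=[0,0,0,0]
After op 3 (/): stack=[0] mem=[0,0,0,0]
After op 4 (dup): stack=[0,0] mem=[0,0,0,0]
After op 5 (/): stack=[0] mem=[0,0,0,0]
After op 6 (push 12): stack=[0,12] mem=[0,0,0,0]
After op 7 (STO M2): stack=[0] mem=[0,0,12,0]
After op 8 (RCL M2): stack=[0,12] mem=[0,0,12,0]
After op 9 (push 14): stack=[0,12,14] mem=[0,0,12,0]
After op 10 (+): stack=[0,26] mem=[0,0,12,0]
After op 11 (swap): stack=[26,0] mem=[0,0,12,0]
After op 12 (STO M1): stack=[26] mem=[0,0,12,0]
After op 13 (pop): stack=[empty] mem=[0,0,12,0]
After op 14 (push 7): stack=[7] mem=[0,0,12,0]
After op 15 (RCL M1): stack=[7,0] mem=[0,0,12,0]
After op 16 (pop): stack=[7] mem=[0,0,12,0]
After op 17 (push 9): stack=[7,9] mem=[0,0,12,0]
After op 18 (-): stack=[-2] mem=[0,0,12,0]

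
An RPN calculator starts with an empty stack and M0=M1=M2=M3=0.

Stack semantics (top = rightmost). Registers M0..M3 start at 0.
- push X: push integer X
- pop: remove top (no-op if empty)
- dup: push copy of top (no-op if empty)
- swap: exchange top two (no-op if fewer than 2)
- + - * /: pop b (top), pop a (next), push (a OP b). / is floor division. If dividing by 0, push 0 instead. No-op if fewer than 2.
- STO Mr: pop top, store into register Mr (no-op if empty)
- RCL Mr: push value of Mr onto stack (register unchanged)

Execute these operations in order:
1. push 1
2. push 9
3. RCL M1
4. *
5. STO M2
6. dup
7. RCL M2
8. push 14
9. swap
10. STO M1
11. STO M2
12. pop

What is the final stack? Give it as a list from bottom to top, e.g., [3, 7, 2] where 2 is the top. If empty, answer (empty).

Answer: [1]

Derivation:
After op 1 (push 1): stack=[1] mem=[0,0,0,0]
After op 2 (push 9): stack=[1,9] mem=[0,0,0,0]
After op 3 (RCL M1): stack=[1,9,0] mem=[0,0,0,0]
After op 4 (*): stack=[1,0] mem=[0,0,0,0]
After op 5 (STO M2): stack=[1] mem=[0,0,0,0]
After op 6 (dup): stack=[1,1] mem=[0,0,0,0]
After op 7 (RCL M2): stack=[1,1,0] mem=[0,0,0,0]
After op 8 (push 14): stack=[1,1,0,14] mem=[0,0,0,0]
After op 9 (swap): stack=[1,1,14,0] mem=[0,0,0,0]
After op 10 (STO M1): stack=[1,1,14] mem=[0,0,0,0]
After op 11 (STO M2): stack=[1,1] mem=[0,0,14,0]
After op 12 (pop): stack=[1] mem=[0,0,14,0]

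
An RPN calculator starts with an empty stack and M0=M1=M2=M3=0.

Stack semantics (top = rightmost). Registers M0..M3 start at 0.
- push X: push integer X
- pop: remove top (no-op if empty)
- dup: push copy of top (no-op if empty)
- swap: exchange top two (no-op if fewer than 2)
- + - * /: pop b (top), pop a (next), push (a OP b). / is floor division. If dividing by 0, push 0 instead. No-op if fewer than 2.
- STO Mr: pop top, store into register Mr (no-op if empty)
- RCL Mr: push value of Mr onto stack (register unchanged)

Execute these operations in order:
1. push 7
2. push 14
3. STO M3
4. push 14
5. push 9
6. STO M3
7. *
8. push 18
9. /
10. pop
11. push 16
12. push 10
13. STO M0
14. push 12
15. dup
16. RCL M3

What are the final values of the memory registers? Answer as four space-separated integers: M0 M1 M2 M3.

After op 1 (push 7): stack=[7] mem=[0,0,0,0]
After op 2 (push 14): stack=[7,14] mem=[0,0,0,0]
After op 3 (STO M3): stack=[7] mem=[0,0,0,14]
After op 4 (push 14): stack=[7,14] mem=[0,0,0,14]
After op 5 (push 9): stack=[7,14,9] mem=[0,0,0,14]
After op 6 (STO M3): stack=[7,14] mem=[0,0,0,9]
After op 7 (*): stack=[98] mem=[0,0,0,9]
After op 8 (push 18): stack=[98,18] mem=[0,0,0,9]
After op 9 (/): stack=[5] mem=[0,0,0,9]
After op 10 (pop): stack=[empty] mem=[0,0,0,9]
After op 11 (push 16): stack=[16] mem=[0,0,0,9]
After op 12 (push 10): stack=[16,10] mem=[0,0,0,9]
After op 13 (STO M0): stack=[16] mem=[10,0,0,9]
After op 14 (push 12): stack=[16,12] mem=[10,0,0,9]
After op 15 (dup): stack=[16,12,12] mem=[10,0,0,9]
After op 16 (RCL M3): stack=[16,12,12,9] mem=[10,0,0,9]

Answer: 10 0 0 9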